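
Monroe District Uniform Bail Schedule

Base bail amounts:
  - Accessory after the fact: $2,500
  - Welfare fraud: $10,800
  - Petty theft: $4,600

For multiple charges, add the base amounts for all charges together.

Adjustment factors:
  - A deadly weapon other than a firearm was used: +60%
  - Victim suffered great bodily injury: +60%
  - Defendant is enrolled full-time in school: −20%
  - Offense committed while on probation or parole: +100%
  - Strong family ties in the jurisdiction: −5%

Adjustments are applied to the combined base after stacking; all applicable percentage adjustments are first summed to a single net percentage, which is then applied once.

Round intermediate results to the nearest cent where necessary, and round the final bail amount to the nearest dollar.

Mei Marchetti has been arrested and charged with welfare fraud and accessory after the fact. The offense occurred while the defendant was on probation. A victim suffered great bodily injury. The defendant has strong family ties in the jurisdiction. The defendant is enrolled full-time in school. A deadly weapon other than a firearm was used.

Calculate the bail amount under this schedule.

$39,235

Base amounts from the schedule: welfare fraud $10,800; accessory after the fact $2,500.
Stacking rule: sum of all bases. $10,800 + $2,500 = $13,300.
Net percentage adjustment: +60% +60% −20% +100% −5% = +195%. $13,300 × 2.95 = $39,235.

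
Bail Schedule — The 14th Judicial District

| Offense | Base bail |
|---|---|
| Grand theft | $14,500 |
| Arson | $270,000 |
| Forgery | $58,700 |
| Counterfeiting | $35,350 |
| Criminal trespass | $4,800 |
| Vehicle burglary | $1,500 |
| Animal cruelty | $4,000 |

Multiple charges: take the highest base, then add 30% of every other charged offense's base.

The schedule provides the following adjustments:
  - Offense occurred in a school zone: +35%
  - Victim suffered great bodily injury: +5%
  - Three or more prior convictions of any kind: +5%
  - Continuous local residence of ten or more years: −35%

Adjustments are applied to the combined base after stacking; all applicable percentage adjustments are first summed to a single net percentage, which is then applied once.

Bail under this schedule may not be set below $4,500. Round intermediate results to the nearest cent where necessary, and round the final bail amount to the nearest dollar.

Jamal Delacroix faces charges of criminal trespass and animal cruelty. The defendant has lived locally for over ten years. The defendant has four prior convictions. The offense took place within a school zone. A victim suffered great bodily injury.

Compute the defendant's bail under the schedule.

Base amounts from the schedule: criminal trespass $4,800; animal cruelty $4,000.
Stacking rule: highest base plus 30% of each additional charge. Highest is criminal trespass at $4,800. Additional: $4,000 × 30% = $1,200. Combined base = $4,800 + $1,200 = $6,000.
Net percentage adjustment: +35% +5% +5% −35% = +10%. $6,000 × 1.1 = $6,600.
$6,600 is at or above the $4,500 minimum.

$6,600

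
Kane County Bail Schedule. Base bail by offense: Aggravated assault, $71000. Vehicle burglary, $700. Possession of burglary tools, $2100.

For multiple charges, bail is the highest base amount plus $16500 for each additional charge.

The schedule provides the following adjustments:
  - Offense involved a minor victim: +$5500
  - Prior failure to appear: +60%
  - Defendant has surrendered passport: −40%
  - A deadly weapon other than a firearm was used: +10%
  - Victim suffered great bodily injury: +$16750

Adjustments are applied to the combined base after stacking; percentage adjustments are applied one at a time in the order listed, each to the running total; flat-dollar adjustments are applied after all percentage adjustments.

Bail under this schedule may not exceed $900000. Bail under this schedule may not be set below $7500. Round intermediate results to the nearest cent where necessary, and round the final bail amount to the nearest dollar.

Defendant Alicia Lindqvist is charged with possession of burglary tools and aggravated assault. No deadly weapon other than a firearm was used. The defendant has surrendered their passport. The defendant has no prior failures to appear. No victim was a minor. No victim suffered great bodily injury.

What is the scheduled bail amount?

Base amounts from the schedule: possession of burglary tools $2100; aggravated assault $71000.
Stacking rule: highest base plus $16500 per additional charge. Highest is aggravated assault at $71000; 1 additional charge → +$16500. Combined base = $87500.
Defendant has surrendered passport (−40%): $87500 × 0.6 = $52500.
$52500 is within the $900000 maximum.
$52500 is at or above the $7500 minimum.

$52500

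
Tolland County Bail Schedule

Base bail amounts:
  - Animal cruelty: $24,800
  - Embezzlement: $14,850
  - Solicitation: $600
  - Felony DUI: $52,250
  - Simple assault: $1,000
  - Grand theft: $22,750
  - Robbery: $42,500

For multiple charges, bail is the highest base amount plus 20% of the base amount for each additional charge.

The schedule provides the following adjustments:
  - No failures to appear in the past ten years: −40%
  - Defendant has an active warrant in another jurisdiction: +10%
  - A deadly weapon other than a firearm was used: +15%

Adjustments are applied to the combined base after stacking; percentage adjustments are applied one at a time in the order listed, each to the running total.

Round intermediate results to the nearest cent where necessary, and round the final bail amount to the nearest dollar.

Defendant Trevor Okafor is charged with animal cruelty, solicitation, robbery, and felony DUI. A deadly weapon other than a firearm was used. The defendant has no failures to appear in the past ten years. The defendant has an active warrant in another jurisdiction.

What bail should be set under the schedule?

Base amounts from the schedule: animal cruelty $24,800; solicitation $600; robbery $42,500; felony DUI $52,250.
Stacking rule: highest base plus 20% of each additional charge. Highest is felony DUI at $52,250. Additional: $24,800 × 20% = $4,960; $600 × 20% = $120; $42,500 × 20% = $8,500. Combined base = $52,250 + $13,580 = $65,830.
No failures to appear in the past ten years (−40%): $65,830 × 0.6 = $39,498.
Defendant has an active warrant in another jurisdiction (+10%): $39,498 × 1.1 = $43,447.80.
A deadly weapon other than a firearm was used (+15%): $43,447.80 × 1.15 = $49,964.97.
Rounded to the nearest dollar: $49,965.

$49,965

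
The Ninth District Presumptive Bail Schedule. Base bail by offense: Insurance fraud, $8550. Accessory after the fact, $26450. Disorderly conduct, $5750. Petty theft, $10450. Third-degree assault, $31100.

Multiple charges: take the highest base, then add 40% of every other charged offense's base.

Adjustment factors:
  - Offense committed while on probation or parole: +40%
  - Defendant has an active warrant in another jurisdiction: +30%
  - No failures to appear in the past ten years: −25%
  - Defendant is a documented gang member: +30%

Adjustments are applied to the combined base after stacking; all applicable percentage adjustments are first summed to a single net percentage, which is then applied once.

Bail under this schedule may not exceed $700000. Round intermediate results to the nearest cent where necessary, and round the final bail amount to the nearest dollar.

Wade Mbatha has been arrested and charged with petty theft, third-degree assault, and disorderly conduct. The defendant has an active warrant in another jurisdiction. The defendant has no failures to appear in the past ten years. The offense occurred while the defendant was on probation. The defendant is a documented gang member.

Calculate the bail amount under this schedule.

$65765

Base amounts from the schedule: petty theft $10450; third-degree assault $31100; disorderly conduct $5750.
Stacking rule: highest base plus 40% of each additional charge. Highest is third-degree assault at $31100. Additional: $10450 × 40% = $4180; $5750 × 40% = $2300. Combined base = $31100 + $6480 = $37580.
Net percentage adjustment: +40% +30% −25% +30% = +75%. $37580 × 1.75 = $65765.
$65765 is within the $700000 maximum.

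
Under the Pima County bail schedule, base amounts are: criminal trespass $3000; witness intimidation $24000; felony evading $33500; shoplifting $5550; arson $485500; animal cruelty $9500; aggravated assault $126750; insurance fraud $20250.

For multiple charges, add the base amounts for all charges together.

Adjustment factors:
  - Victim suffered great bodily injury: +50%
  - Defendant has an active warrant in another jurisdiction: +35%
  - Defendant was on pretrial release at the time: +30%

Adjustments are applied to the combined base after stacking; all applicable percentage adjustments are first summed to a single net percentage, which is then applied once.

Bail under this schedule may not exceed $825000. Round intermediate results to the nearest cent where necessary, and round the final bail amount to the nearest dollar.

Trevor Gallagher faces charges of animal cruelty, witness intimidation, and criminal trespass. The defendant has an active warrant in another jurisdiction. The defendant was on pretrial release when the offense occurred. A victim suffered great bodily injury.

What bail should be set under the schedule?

$78475

Base amounts from the schedule: animal cruelty $9500; witness intimidation $24000; criminal trespass $3000.
Stacking rule: sum of all bases. $9500 + $24000 + $3000 = $36500.
Net percentage adjustment: +50% +35% +30% = +115%. $36500 × 2.15 = $78475.
$78475 is within the $825000 maximum.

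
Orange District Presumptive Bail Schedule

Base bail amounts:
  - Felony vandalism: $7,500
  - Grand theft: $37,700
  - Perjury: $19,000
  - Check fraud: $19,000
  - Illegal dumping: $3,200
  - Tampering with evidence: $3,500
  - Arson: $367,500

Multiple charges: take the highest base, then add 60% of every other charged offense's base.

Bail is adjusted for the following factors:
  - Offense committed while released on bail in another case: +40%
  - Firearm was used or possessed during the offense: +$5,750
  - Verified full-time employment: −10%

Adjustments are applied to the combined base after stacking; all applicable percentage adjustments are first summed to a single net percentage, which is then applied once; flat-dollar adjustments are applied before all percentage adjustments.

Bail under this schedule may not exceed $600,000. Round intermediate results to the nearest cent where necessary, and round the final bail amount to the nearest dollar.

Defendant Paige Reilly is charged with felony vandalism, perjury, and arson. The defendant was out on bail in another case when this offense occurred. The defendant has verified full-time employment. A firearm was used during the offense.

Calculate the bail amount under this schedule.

Base amounts from the schedule: felony vandalism $7,500; perjury $19,000; arson $367,500.
Stacking rule: highest base plus 60% of each additional charge. Highest is arson at $367,500. Additional: $7,500 × 60% = $4,500; $19,000 × 60% = $11,400. Combined base = $367,500 + $15,900 = $383,400.
Firearm was used or possessed during the offense (+$5,750 flat): $383,400 + $5,750 = $389,150.
Net percentage adjustment: +40% −10% = +30%. $389,150 × 1.3 = $505,895.
$505,895 is within the $600,000 maximum.

$505,895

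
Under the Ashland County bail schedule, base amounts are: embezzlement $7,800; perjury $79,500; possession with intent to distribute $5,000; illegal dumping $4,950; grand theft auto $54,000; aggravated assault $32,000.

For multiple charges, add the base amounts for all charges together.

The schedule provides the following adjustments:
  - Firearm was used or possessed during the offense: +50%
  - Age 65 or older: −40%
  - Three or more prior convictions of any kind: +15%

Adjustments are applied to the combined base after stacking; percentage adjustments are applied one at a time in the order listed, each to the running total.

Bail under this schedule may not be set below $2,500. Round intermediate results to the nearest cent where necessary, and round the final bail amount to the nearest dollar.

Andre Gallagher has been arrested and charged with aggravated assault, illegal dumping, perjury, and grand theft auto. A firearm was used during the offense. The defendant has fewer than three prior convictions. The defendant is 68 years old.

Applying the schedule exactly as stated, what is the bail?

$153,405

Base amounts from the schedule: aggravated assault $32,000; illegal dumping $4,950; perjury $79,500; grand theft auto $54,000.
Stacking rule: sum of all bases. $32,000 + $4,950 + $79,500 + $54,000 = $170,450.
Firearm was used or possessed during the offense (+50%): $170,450 × 1.5 = $255,675.
Age 65 or older (−40%): $255,675 × 0.6 = $153,405.
$153,405 is at or above the $2,500 minimum.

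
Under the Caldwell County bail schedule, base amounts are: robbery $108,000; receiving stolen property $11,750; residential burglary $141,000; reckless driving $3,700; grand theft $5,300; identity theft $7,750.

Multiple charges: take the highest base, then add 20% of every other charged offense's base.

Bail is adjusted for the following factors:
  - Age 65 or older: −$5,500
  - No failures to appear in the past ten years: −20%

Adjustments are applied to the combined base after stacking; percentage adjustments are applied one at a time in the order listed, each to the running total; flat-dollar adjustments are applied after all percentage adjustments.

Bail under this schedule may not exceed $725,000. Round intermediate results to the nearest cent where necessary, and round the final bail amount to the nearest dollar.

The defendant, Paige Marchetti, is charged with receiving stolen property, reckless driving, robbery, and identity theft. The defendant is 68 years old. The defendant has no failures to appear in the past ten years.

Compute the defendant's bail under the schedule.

Base amounts from the schedule: receiving stolen property $11,750; reckless driving $3,700; robbery $108,000; identity theft $7,750.
Stacking rule: highest base plus 20% of each additional charge. Highest is robbery at $108,000. Additional: $11,750 × 20% = $2,350; $3,700 × 20% = $740; $7,750 × 20% = $1,550. Combined base = $108,000 + $4,640 = $112,640.
No failures to appear in the past ten years (−20%): $112,640 × 0.8 = $90,112.
Age 65 or older (−$5,500 flat): $90,112 − $5,500 = $84,612.
$84,612 is within the $725,000 maximum.

$84,612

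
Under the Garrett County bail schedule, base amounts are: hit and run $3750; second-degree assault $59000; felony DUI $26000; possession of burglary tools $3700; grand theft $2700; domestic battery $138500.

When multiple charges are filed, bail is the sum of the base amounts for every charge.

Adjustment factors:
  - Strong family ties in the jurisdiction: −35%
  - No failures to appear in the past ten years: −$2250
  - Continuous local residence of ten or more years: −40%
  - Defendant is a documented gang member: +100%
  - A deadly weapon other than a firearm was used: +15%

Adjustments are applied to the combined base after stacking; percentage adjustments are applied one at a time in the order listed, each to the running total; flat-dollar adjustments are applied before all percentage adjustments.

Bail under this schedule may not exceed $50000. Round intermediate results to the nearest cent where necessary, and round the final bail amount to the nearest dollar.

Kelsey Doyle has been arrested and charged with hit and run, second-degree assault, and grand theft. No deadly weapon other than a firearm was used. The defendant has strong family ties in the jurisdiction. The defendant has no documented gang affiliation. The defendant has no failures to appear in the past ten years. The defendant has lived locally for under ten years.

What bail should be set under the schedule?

Base amounts from the schedule: hit and run $3750; second-degree assault $59000; grand theft $2700.
Stacking rule: sum of all bases. $3750 + $59000 + $2700 = $65450.
No failures to appear in the past ten years (−$2250 flat): $65450 − $2250 = $63200.
Strong family ties in the jurisdiction (−35%): $63200 × 0.65 = $41080.
$41080 is within the $50000 maximum.

$41080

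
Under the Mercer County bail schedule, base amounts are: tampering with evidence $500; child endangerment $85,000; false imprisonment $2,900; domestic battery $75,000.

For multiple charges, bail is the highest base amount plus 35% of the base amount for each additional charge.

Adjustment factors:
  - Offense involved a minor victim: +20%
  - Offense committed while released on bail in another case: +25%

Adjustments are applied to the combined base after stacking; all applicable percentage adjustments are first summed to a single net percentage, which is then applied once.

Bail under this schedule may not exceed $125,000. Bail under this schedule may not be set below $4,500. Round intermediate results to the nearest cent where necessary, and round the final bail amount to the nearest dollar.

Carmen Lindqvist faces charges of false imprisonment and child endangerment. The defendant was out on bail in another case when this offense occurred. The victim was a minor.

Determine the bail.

Base amounts from the schedule: false imprisonment $2,900; child endangerment $85,000.
Stacking rule: highest base plus 35% of each additional charge. Highest is child endangerment at $85,000. Additional: $2,900 × 35% = $1,015. Combined base = $85,000 + $1,015 = $86,015.
Net percentage adjustment: +20% +25% = +45%. $86,015 × 1.45 = $124,721.75.
$124,721.75 is within the $125,000 maximum.
$124,721.75 is at or above the $4,500 minimum.
Rounded to the nearest dollar: $124,722.

$124,722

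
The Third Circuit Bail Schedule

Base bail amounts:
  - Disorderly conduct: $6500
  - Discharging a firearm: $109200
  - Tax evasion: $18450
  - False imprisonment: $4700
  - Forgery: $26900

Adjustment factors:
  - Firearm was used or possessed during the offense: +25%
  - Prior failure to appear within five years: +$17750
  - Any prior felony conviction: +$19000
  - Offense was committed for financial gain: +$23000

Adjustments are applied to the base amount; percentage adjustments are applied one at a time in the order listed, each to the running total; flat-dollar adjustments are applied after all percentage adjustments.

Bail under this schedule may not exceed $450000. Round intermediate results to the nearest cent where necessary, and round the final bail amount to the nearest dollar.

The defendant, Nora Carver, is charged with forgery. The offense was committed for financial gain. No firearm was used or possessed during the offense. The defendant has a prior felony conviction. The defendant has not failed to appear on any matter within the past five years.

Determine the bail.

Base amounts from the schedule: forgery $26900.
Single charge. Combined base = $26900.
Any prior felony conviction (+$19000 flat): $26900 + $19000 = $45900.
Offense was committed for financial gain (+$23000 flat): $45900 + $23000 = $68900.
$68900 is within the $450000 maximum.

$68900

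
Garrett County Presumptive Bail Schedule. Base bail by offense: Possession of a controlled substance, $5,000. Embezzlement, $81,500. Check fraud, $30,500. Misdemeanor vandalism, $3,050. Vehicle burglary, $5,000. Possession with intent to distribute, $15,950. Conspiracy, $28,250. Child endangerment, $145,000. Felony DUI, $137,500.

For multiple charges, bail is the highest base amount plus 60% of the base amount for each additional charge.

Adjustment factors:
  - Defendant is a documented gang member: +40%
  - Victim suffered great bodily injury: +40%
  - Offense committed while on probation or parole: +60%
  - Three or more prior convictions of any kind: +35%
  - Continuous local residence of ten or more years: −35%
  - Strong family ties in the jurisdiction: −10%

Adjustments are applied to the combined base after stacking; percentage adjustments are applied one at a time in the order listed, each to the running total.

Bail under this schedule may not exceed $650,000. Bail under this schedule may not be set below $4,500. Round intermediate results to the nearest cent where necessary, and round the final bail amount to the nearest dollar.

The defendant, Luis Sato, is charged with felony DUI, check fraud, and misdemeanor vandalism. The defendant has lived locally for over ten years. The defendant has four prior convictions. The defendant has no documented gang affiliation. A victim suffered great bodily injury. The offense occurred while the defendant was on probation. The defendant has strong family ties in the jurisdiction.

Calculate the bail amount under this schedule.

Base amounts from the schedule: felony DUI $137,500; check fraud $30,500; misdemeanor vandalism $3,050.
Stacking rule: highest base plus 60% of each additional charge. Highest is felony DUI at $137,500. Additional: $30,500 × 60% = $18,300; $3,050 × 60% = $1,830. Combined base = $137,500 + $20,130 = $157,630.
Victim suffered great bodily injury (+40%): $157,630 × 1.4 = $220,682.
Offense committed while on probation or parole (+60%): $220,682 × 1.6 = $353,091.20.
Three or more prior convictions of any kind (+35%): $353,091.20 × 1.35 = $476,673.12.
Continuous local residence of ten or more years (−35%): $476,673.12 × 0.65 = $309,837.53.
Strong family ties in the jurisdiction (−10%): $309,837.53 × 0.9 = $278,853.78.
$278,853.78 is within the $650,000 maximum.
$278,853.78 is at or above the $4,500 minimum.
Rounded to the nearest dollar: $278,854.

$278,854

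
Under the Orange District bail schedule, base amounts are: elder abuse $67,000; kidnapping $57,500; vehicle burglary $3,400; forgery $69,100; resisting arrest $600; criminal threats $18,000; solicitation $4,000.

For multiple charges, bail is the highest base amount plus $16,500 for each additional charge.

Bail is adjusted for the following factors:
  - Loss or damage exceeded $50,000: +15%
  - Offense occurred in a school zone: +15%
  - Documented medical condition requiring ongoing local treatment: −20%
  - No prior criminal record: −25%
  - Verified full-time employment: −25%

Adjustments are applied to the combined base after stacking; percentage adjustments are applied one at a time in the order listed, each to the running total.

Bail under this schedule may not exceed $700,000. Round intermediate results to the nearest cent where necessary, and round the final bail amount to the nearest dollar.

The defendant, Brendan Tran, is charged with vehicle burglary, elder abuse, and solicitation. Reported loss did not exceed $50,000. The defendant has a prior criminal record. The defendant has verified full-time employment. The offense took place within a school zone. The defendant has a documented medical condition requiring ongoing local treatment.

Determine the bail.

$69,000

Base amounts from the schedule: vehicle burglary $3,400; elder abuse $67,000; solicitation $4,000.
Stacking rule: highest base plus $16,500 per additional charge. Highest is elder abuse at $67,000; 2 additional charges → +$33,000. Combined base = $100,000.
Offense occurred in a school zone (+15%): $100,000 × 1.15 = $115,000.
Documented medical condition requiring ongoing local treatment (−20%): $115,000 × 0.8 = $92,000.
Verified full-time employment (−25%): $92,000 × 0.75 = $69,000.
$69,000 is within the $700,000 maximum.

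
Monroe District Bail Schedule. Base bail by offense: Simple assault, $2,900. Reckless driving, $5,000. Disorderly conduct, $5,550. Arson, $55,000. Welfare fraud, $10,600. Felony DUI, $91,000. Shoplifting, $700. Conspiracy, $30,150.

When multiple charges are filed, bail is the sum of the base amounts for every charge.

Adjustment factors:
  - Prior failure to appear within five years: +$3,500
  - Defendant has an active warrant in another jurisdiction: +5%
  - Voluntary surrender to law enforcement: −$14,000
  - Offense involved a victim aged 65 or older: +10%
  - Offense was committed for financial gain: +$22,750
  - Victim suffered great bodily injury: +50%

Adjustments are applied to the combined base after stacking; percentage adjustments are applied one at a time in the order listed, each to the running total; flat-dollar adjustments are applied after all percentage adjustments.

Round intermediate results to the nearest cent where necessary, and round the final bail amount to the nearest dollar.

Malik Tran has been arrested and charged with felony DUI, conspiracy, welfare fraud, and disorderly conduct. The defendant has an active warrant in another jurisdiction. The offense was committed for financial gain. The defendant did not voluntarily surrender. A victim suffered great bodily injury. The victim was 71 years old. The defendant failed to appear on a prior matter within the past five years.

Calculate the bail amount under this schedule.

$264,122

Base amounts from the schedule: felony DUI $91,000; conspiracy $30,150; welfare fraud $10,600; disorderly conduct $5,550.
Stacking rule: sum of all bases. $91,000 + $30,150 + $10,600 + $5,550 = $137,300.
Defendant has an active warrant in another jurisdiction (+5%): $137,300 × 1.05 = $144,165.
Offense involved a victim aged 65 or older (+10%): $144,165 × 1.1 = $158,581.50.
Victim suffered great bodily injury (+50%): $158,581.50 × 1.5 = $237,872.25.
Prior failure to appear within five years (+$3,500 flat): $237,872.25 + $3,500 = $241,372.25.
Offense was committed for financial gain (+$22,750 flat): $241,372.25 + $22,750 = $264,122.25.
Rounded to the nearest dollar: $264,122.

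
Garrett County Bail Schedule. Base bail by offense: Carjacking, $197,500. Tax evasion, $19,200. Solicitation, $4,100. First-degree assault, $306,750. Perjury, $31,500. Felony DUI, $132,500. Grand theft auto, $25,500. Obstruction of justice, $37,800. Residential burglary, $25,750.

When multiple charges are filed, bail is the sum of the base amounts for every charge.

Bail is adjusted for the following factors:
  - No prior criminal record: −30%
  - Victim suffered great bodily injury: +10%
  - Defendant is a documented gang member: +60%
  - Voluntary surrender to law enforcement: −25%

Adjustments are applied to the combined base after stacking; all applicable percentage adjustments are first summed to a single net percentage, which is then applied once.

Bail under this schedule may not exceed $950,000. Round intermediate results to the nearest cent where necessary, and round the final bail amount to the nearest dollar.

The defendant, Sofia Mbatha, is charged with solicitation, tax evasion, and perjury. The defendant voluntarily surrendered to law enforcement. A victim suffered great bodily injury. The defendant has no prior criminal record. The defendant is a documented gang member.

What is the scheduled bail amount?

Base amounts from the schedule: solicitation $4,100; tax evasion $19,200; perjury $31,500.
Stacking rule: sum of all bases. $4,100 + $19,200 + $31,500 = $54,800.
Net percentage adjustment: −30% +10% +60% −25% = +15%. $54,800 × 1.15 = $63,020.
$63,020 is within the $950,000 maximum.

$63,020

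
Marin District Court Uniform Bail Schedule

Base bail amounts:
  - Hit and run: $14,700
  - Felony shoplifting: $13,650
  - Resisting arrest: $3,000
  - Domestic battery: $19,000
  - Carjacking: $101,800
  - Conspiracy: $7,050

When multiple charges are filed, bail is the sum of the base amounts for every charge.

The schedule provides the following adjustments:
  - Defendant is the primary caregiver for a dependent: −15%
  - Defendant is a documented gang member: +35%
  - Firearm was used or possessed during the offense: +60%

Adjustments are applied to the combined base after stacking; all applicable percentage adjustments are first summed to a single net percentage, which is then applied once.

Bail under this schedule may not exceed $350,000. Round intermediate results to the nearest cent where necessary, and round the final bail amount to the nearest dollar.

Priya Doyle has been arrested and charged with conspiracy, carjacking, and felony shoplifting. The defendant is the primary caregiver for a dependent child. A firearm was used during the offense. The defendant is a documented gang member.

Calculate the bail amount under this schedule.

Base amounts from the schedule: conspiracy $7,050; carjacking $101,800; felony shoplifting $13,650.
Stacking rule: sum of all bases. $7,050 + $101,800 + $13,650 = $122,500.
Net percentage adjustment: −15% +35% +60% = +80%. $122,500 × 1.8 = $220,500.
$220,500 is within the $350,000 maximum.

$220,500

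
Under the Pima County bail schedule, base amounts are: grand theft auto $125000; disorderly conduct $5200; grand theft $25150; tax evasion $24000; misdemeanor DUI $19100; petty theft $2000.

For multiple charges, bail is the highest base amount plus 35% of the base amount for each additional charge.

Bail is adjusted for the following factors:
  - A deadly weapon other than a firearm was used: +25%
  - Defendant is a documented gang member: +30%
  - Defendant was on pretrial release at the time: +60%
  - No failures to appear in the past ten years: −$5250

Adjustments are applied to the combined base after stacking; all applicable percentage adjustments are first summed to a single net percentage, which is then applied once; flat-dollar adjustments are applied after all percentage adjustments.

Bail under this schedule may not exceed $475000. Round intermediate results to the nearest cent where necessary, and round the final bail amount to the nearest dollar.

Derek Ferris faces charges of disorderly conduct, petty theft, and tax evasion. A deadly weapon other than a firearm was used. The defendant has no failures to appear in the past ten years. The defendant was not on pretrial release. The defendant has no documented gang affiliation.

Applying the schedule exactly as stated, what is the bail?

Base amounts from the schedule: disorderly conduct $5200; petty theft $2000; tax evasion $24000.
Stacking rule: highest base plus 35% of each additional charge. Highest is tax evasion at $24000. Additional: $5200 × 35% = $1820; $2000 × 35% = $700. Combined base = $24000 + $2520 = $26520.
A deadly weapon other than a firearm was used (+25%): $26520 × 1.25 = $33150.
No failures to appear in the past ten years (−$5250 flat): $33150 − $5250 = $27900.
$27900 is within the $475000 maximum.

$27900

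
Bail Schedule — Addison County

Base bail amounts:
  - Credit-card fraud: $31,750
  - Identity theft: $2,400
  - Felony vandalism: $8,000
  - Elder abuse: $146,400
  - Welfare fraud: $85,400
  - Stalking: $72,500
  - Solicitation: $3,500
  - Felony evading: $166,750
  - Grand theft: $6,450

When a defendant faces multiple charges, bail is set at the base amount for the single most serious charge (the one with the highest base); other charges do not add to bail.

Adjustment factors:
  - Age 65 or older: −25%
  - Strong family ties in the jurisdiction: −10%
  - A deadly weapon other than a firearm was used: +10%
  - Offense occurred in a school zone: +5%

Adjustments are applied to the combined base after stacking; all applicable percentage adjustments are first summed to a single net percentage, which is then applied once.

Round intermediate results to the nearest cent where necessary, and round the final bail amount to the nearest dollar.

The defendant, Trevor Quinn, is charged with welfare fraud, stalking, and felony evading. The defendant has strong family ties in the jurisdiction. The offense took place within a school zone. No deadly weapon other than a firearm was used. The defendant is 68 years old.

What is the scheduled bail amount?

$116,725

Base amounts from the schedule: welfare fraud $85,400; stalking $72,500; felony evading $166,750.
Stacking rule: use the highest base only. Highest is felony evading at $166,750. Combined base = $166,750.
Net percentage adjustment: −25% −10% +5% = −30%. $166,750 × 0.7 = $116,725.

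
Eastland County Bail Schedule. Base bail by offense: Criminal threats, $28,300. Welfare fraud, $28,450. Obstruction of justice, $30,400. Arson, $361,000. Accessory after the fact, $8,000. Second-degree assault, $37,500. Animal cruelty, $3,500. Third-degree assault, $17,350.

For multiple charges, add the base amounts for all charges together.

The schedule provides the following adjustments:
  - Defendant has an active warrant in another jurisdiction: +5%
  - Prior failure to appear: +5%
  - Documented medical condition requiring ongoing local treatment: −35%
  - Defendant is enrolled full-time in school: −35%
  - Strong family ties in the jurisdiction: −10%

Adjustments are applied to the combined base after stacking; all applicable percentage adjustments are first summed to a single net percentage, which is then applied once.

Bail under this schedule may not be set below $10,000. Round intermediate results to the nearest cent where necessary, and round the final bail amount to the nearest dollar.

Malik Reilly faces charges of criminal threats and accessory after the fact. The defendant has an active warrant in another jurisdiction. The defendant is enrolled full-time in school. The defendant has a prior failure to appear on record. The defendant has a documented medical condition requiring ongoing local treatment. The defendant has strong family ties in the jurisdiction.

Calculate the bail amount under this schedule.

Base amounts from the schedule: criminal threats $28,300; accessory after the fact $8,000.
Stacking rule: sum of all bases. $28,300 + $8,000 = $36,300.
Net percentage adjustment: +5% +5% −35% −35% −10% = −70%. $36,300 × 0.3 = $10,890.
$10,890 is at or above the $10,000 minimum.

$10,890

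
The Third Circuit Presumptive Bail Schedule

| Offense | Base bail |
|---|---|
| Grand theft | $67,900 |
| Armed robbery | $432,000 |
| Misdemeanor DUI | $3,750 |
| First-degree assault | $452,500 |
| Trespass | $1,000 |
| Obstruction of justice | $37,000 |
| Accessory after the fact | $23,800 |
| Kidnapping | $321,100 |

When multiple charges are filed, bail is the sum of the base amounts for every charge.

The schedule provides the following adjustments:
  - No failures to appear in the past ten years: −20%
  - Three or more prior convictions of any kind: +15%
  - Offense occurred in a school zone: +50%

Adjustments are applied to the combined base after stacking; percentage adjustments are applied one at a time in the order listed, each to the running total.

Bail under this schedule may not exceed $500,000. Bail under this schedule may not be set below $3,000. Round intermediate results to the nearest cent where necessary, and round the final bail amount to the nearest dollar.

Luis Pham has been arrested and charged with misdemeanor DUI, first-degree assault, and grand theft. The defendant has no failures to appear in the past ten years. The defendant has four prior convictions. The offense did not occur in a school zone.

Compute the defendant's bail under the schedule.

$482,218

Base amounts from the schedule: misdemeanor DUI $3,750; first-degree assault $452,500; grand theft $67,900.
Stacking rule: sum of all bases. $3,750 + $452,500 + $67,900 = $524,150.
No failures to appear in the past ten years (−20%): $524,150 × 0.8 = $419,320.
Three or more prior convictions of any kind (+15%): $419,320 × 1.15 = $482,218.
$482,218 is within the $500,000 maximum.
$482,218 is at or above the $3,000 minimum.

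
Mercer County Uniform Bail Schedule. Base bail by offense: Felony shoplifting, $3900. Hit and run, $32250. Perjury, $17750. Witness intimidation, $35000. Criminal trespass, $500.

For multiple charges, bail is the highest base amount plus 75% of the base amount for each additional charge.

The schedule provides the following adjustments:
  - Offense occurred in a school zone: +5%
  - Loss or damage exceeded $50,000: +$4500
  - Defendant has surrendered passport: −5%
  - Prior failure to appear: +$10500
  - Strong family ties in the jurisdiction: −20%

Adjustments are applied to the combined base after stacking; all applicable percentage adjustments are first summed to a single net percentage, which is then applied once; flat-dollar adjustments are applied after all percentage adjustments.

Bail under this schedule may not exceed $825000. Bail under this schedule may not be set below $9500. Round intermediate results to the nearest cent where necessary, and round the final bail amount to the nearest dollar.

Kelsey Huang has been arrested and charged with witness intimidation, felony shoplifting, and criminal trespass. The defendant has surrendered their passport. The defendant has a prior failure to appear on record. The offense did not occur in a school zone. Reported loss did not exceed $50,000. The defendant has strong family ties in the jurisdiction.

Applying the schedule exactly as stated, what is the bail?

Base amounts from the schedule: witness intimidation $35000; felony shoplifting $3900; criminal trespass $500.
Stacking rule: highest base plus 75% of each additional charge. Highest is witness intimidation at $35000. Additional: $3900 × 75% = $2925; $500 × 75% = $375. Combined base = $35000 + $3300 = $38300.
Net percentage adjustment: −5% −20% = −25%. $38300 × 0.75 = $28725.
Prior failure to appear (+$10500 flat): $28725 + $10500 = $39225.
$39225 is within the $825000 maximum.
$39225 is at or above the $9500 minimum.

$39225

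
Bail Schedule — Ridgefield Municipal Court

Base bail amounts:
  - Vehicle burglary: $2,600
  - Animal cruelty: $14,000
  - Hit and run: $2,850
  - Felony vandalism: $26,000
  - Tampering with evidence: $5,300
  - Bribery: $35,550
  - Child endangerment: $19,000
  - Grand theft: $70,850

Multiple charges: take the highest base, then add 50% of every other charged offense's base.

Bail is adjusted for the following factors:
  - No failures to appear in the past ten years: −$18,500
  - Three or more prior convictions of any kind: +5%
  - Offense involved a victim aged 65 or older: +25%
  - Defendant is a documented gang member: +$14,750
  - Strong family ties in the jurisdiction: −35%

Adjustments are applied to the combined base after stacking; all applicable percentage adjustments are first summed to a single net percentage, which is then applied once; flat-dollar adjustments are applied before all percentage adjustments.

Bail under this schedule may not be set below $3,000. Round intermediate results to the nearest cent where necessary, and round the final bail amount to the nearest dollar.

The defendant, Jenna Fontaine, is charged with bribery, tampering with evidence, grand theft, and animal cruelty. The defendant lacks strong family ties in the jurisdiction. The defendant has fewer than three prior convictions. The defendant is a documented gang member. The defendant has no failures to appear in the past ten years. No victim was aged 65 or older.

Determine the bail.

Base amounts from the schedule: bribery $35,550; tampering with evidence $5,300; grand theft $70,850; animal cruelty $14,000.
Stacking rule: highest base plus 50% of each additional charge. Highest is grand theft at $70,850. Additional: $35,550 × 50% = $17,775; $5,300 × 50% = $2,650; $14,000 × 50% = $7,000. Combined base = $70,850 + $27,425 = $98,275.
No failures to appear in the past ten years (−$18,500 flat): $98,275 − $18,500 = $79,775.
Defendant is a documented gang member (+$14,750 flat): $79,775 + $14,750 = $94,525.
$94,525 is at or above the $3,000 minimum.

$94,525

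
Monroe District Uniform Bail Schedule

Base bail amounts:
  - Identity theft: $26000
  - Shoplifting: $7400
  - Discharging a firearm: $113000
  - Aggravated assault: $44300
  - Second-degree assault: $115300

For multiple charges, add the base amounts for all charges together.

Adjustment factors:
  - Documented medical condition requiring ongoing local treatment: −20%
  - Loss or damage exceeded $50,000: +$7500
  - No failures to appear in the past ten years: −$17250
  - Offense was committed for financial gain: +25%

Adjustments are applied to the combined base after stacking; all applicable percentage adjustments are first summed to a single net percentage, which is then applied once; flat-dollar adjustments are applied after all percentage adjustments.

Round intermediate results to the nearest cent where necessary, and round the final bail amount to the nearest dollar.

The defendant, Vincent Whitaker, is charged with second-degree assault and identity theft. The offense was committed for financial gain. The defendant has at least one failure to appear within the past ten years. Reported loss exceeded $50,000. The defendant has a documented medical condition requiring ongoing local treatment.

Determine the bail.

Base amounts from the schedule: second-degree assault $115300; identity theft $26000.
Stacking rule: sum of all bases. $115300 + $26000 = $141300.
Net percentage adjustment: −20% +25% = +5%. $141300 × 1.05 = $148365.
Loss or damage exceeded $50,000 (+$7500 flat): $148365 + $7500 = $155865.

$155865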